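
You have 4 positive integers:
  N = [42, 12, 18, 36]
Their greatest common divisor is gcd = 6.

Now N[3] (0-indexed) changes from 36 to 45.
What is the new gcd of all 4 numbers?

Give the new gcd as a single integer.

Numbers: [42, 12, 18, 36], gcd = 6
Change: index 3, 36 -> 45
gcd of the OTHER numbers (without index 3): gcd([42, 12, 18]) = 6
New gcd = gcd(g_others, new_val) = gcd(6, 45) = 3

Answer: 3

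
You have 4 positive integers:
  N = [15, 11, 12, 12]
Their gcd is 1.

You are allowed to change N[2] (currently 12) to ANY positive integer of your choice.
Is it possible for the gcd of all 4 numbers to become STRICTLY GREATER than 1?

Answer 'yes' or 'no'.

Current gcd = 1
gcd of all OTHER numbers (without N[2]=12): gcd([15, 11, 12]) = 1
The new gcd after any change is gcd(1, new_value).
This can be at most 1.
Since 1 = old gcd 1, the gcd can only stay the same or decrease.

Answer: no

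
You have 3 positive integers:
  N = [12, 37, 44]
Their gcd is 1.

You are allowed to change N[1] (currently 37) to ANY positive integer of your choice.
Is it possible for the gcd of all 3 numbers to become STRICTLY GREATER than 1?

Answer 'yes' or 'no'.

Current gcd = 1
gcd of all OTHER numbers (without N[1]=37): gcd([12, 44]) = 4
The new gcd after any change is gcd(4, new_value).
This can be at most 4.
Since 4 > old gcd 1, the gcd CAN increase (e.g., set N[1] = 4).

Answer: yes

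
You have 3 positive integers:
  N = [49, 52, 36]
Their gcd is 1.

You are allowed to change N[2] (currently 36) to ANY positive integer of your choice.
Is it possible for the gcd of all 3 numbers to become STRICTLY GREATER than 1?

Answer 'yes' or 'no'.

Answer: no

Derivation:
Current gcd = 1
gcd of all OTHER numbers (without N[2]=36): gcd([49, 52]) = 1
The new gcd after any change is gcd(1, new_value).
This can be at most 1.
Since 1 = old gcd 1, the gcd can only stay the same or decrease.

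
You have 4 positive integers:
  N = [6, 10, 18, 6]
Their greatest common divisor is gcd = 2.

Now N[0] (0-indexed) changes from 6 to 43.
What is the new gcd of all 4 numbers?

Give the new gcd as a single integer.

Numbers: [6, 10, 18, 6], gcd = 2
Change: index 0, 6 -> 43
gcd of the OTHER numbers (without index 0): gcd([10, 18, 6]) = 2
New gcd = gcd(g_others, new_val) = gcd(2, 43) = 1

Answer: 1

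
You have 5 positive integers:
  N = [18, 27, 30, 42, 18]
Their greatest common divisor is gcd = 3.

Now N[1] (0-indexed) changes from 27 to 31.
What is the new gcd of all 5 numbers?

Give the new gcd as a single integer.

Numbers: [18, 27, 30, 42, 18], gcd = 3
Change: index 1, 27 -> 31
gcd of the OTHER numbers (without index 1): gcd([18, 30, 42, 18]) = 6
New gcd = gcd(g_others, new_val) = gcd(6, 31) = 1

Answer: 1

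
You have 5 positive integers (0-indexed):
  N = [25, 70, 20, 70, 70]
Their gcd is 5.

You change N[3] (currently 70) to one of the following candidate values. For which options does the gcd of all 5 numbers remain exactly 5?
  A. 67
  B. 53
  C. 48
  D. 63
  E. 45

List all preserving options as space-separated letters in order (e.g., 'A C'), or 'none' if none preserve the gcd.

Old gcd = 5; gcd of others (without N[3]) = 5
New gcd for candidate v: gcd(5, v). Preserves old gcd iff gcd(5, v) = 5.
  Option A: v=67, gcd(5,67)=1 -> changes
  Option B: v=53, gcd(5,53)=1 -> changes
  Option C: v=48, gcd(5,48)=1 -> changes
  Option D: v=63, gcd(5,63)=1 -> changes
  Option E: v=45, gcd(5,45)=5 -> preserves

Answer: E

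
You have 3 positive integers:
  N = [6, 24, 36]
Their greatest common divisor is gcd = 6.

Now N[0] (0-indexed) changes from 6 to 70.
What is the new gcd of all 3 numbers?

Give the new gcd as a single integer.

Numbers: [6, 24, 36], gcd = 6
Change: index 0, 6 -> 70
gcd of the OTHER numbers (without index 0): gcd([24, 36]) = 12
New gcd = gcd(g_others, new_val) = gcd(12, 70) = 2

Answer: 2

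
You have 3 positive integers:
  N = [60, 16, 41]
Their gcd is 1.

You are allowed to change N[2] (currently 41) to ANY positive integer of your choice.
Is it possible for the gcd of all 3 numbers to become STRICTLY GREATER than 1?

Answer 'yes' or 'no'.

Current gcd = 1
gcd of all OTHER numbers (without N[2]=41): gcd([60, 16]) = 4
The new gcd after any change is gcd(4, new_value).
This can be at most 4.
Since 4 > old gcd 1, the gcd CAN increase (e.g., set N[2] = 4).

Answer: yes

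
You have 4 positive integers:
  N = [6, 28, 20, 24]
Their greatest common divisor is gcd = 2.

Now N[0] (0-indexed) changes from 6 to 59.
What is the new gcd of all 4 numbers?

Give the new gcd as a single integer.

Answer: 1

Derivation:
Numbers: [6, 28, 20, 24], gcd = 2
Change: index 0, 6 -> 59
gcd of the OTHER numbers (without index 0): gcd([28, 20, 24]) = 4
New gcd = gcd(g_others, new_val) = gcd(4, 59) = 1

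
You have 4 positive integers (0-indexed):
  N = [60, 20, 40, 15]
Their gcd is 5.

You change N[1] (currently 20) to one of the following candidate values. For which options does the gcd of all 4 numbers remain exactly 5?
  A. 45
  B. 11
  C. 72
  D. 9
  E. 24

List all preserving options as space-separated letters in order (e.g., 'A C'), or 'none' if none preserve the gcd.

Old gcd = 5; gcd of others (without N[1]) = 5
New gcd for candidate v: gcd(5, v). Preserves old gcd iff gcd(5, v) = 5.
  Option A: v=45, gcd(5,45)=5 -> preserves
  Option B: v=11, gcd(5,11)=1 -> changes
  Option C: v=72, gcd(5,72)=1 -> changes
  Option D: v=9, gcd(5,9)=1 -> changes
  Option E: v=24, gcd(5,24)=1 -> changes

Answer: A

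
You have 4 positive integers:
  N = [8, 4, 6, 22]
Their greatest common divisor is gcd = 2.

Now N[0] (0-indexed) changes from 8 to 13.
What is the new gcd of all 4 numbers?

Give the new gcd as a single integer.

Answer: 1

Derivation:
Numbers: [8, 4, 6, 22], gcd = 2
Change: index 0, 8 -> 13
gcd of the OTHER numbers (without index 0): gcd([4, 6, 22]) = 2
New gcd = gcd(g_others, new_val) = gcd(2, 13) = 1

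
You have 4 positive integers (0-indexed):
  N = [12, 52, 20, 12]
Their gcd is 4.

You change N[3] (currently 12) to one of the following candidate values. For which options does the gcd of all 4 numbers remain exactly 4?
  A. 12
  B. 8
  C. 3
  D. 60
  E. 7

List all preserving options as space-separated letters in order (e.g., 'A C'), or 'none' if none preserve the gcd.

Answer: A B D

Derivation:
Old gcd = 4; gcd of others (without N[3]) = 4
New gcd for candidate v: gcd(4, v). Preserves old gcd iff gcd(4, v) = 4.
  Option A: v=12, gcd(4,12)=4 -> preserves
  Option B: v=8, gcd(4,8)=4 -> preserves
  Option C: v=3, gcd(4,3)=1 -> changes
  Option D: v=60, gcd(4,60)=4 -> preserves
  Option E: v=7, gcd(4,7)=1 -> changes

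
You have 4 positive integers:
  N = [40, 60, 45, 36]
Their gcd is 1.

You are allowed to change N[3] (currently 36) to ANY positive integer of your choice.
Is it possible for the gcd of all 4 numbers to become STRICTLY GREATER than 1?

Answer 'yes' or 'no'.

Answer: yes

Derivation:
Current gcd = 1
gcd of all OTHER numbers (without N[3]=36): gcd([40, 60, 45]) = 5
The new gcd after any change is gcd(5, new_value).
This can be at most 5.
Since 5 > old gcd 1, the gcd CAN increase (e.g., set N[3] = 5).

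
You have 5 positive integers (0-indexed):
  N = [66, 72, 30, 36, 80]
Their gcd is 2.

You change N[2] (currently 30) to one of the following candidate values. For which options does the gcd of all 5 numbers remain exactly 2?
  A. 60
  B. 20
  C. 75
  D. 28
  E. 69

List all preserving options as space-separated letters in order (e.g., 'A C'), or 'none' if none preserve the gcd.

Old gcd = 2; gcd of others (without N[2]) = 2
New gcd for candidate v: gcd(2, v). Preserves old gcd iff gcd(2, v) = 2.
  Option A: v=60, gcd(2,60)=2 -> preserves
  Option B: v=20, gcd(2,20)=2 -> preserves
  Option C: v=75, gcd(2,75)=1 -> changes
  Option D: v=28, gcd(2,28)=2 -> preserves
  Option E: v=69, gcd(2,69)=1 -> changes

Answer: A B D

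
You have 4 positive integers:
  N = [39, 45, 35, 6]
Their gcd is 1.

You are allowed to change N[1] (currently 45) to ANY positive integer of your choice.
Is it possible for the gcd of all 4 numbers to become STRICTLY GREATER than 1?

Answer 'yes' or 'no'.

Current gcd = 1
gcd of all OTHER numbers (without N[1]=45): gcd([39, 35, 6]) = 1
The new gcd after any change is gcd(1, new_value).
This can be at most 1.
Since 1 = old gcd 1, the gcd can only stay the same or decrease.

Answer: no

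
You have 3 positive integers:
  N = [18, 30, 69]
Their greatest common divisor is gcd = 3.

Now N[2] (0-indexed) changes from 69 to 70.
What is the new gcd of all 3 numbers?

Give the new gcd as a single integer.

Answer: 2

Derivation:
Numbers: [18, 30, 69], gcd = 3
Change: index 2, 69 -> 70
gcd of the OTHER numbers (without index 2): gcd([18, 30]) = 6
New gcd = gcd(g_others, new_val) = gcd(6, 70) = 2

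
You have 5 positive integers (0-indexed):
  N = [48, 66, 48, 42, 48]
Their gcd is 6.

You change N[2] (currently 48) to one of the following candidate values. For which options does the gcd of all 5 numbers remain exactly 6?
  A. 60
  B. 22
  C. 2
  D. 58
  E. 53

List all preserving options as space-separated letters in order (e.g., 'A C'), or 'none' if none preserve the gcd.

Answer: A

Derivation:
Old gcd = 6; gcd of others (without N[2]) = 6
New gcd for candidate v: gcd(6, v). Preserves old gcd iff gcd(6, v) = 6.
  Option A: v=60, gcd(6,60)=6 -> preserves
  Option B: v=22, gcd(6,22)=2 -> changes
  Option C: v=2, gcd(6,2)=2 -> changes
  Option D: v=58, gcd(6,58)=2 -> changes
  Option E: v=53, gcd(6,53)=1 -> changes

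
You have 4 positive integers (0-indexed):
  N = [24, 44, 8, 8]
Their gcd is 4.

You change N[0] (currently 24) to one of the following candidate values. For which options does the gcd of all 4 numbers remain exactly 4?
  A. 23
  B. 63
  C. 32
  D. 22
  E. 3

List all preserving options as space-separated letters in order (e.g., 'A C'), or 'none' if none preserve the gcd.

Answer: C

Derivation:
Old gcd = 4; gcd of others (without N[0]) = 4
New gcd for candidate v: gcd(4, v). Preserves old gcd iff gcd(4, v) = 4.
  Option A: v=23, gcd(4,23)=1 -> changes
  Option B: v=63, gcd(4,63)=1 -> changes
  Option C: v=32, gcd(4,32)=4 -> preserves
  Option D: v=22, gcd(4,22)=2 -> changes
  Option E: v=3, gcd(4,3)=1 -> changes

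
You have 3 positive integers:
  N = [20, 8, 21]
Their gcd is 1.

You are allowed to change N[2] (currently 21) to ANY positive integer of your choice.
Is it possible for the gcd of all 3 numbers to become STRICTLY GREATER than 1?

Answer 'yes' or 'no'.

Answer: yes

Derivation:
Current gcd = 1
gcd of all OTHER numbers (without N[2]=21): gcd([20, 8]) = 4
The new gcd after any change is gcd(4, new_value).
This can be at most 4.
Since 4 > old gcd 1, the gcd CAN increase (e.g., set N[2] = 4).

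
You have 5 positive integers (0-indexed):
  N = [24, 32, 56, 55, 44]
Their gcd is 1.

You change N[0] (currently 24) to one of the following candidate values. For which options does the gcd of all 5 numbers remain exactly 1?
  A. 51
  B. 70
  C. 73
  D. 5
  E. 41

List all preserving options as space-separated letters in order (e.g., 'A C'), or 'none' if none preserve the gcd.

Answer: A B C D E

Derivation:
Old gcd = 1; gcd of others (without N[0]) = 1
New gcd for candidate v: gcd(1, v). Preserves old gcd iff gcd(1, v) = 1.
  Option A: v=51, gcd(1,51)=1 -> preserves
  Option B: v=70, gcd(1,70)=1 -> preserves
  Option C: v=73, gcd(1,73)=1 -> preserves
  Option D: v=5, gcd(1,5)=1 -> preserves
  Option E: v=41, gcd(1,41)=1 -> preserves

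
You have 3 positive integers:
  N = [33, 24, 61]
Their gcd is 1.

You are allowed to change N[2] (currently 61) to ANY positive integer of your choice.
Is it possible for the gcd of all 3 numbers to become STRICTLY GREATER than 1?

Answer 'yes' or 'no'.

Answer: yes

Derivation:
Current gcd = 1
gcd of all OTHER numbers (without N[2]=61): gcd([33, 24]) = 3
The new gcd after any change is gcd(3, new_value).
This can be at most 3.
Since 3 > old gcd 1, the gcd CAN increase (e.g., set N[2] = 3).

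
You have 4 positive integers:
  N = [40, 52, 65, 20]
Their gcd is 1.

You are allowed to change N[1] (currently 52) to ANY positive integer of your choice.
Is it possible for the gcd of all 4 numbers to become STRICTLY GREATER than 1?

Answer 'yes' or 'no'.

Answer: yes

Derivation:
Current gcd = 1
gcd of all OTHER numbers (without N[1]=52): gcd([40, 65, 20]) = 5
The new gcd after any change is gcd(5, new_value).
This can be at most 5.
Since 5 > old gcd 1, the gcd CAN increase (e.g., set N[1] = 5).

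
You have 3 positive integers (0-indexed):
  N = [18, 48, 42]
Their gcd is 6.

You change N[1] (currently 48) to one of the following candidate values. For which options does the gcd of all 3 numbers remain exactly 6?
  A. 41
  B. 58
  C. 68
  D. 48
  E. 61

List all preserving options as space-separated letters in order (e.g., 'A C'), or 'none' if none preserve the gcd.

Answer: D

Derivation:
Old gcd = 6; gcd of others (without N[1]) = 6
New gcd for candidate v: gcd(6, v). Preserves old gcd iff gcd(6, v) = 6.
  Option A: v=41, gcd(6,41)=1 -> changes
  Option B: v=58, gcd(6,58)=2 -> changes
  Option C: v=68, gcd(6,68)=2 -> changes
  Option D: v=48, gcd(6,48)=6 -> preserves
  Option E: v=61, gcd(6,61)=1 -> changes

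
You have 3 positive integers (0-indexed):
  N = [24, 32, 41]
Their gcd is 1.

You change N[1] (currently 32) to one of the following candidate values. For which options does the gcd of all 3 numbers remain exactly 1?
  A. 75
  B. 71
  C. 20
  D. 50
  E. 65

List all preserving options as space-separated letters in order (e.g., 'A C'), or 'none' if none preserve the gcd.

Old gcd = 1; gcd of others (without N[1]) = 1
New gcd for candidate v: gcd(1, v). Preserves old gcd iff gcd(1, v) = 1.
  Option A: v=75, gcd(1,75)=1 -> preserves
  Option B: v=71, gcd(1,71)=1 -> preserves
  Option C: v=20, gcd(1,20)=1 -> preserves
  Option D: v=50, gcd(1,50)=1 -> preserves
  Option E: v=65, gcd(1,65)=1 -> preserves

Answer: A B C D E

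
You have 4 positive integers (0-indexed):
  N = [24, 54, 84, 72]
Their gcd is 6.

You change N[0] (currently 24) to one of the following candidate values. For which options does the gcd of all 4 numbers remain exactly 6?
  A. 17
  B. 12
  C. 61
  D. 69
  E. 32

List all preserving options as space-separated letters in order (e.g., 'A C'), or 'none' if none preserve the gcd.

Old gcd = 6; gcd of others (without N[0]) = 6
New gcd for candidate v: gcd(6, v). Preserves old gcd iff gcd(6, v) = 6.
  Option A: v=17, gcd(6,17)=1 -> changes
  Option B: v=12, gcd(6,12)=6 -> preserves
  Option C: v=61, gcd(6,61)=1 -> changes
  Option D: v=69, gcd(6,69)=3 -> changes
  Option E: v=32, gcd(6,32)=2 -> changes

Answer: B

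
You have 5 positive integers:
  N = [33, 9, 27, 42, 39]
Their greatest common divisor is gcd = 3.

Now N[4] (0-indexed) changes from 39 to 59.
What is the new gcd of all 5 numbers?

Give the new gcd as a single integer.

Numbers: [33, 9, 27, 42, 39], gcd = 3
Change: index 4, 39 -> 59
gcd of the OTHER numbers (without index 4): gcd([33, 9, 27, 42]) = 3
New gcd = gcd(g_others, new_val) = gcd(3, 59) = 1

Answer: 1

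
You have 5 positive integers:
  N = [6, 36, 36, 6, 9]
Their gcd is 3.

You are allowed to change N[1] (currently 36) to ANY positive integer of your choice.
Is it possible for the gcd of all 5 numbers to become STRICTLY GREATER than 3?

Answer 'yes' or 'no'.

Current gcd = 3
gcd of all OTHER numbers (without N[1]=36): gcd([6, 36, 6, 9]) = 3
The new gcd after any change is gcd(3, new_value).
This can be at most 3.
Since 3 = old gcd 3, the gcd can only stay the same or decrease.

Answer: no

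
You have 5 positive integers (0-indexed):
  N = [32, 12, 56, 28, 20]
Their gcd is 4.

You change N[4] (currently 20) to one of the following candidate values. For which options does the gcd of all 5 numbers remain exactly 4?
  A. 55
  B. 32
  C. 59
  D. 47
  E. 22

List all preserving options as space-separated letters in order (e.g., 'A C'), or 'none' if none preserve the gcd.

Old gcd = 4; gcd of others (without N[4]) = 4
New gcd for candidate v: gcd(4, v). Preserves old gcd iff gcd(4, v) = 4.
  Option A: v=55, gcd(4,55)=1 -> changes
  Option B: v=32, gcd(4,32)=4 -> preserves
  Option C: v=59, gcd(4,59)=1 -> changes
  Option D: v=47, gcd(4,47)=1 -> changes
  Option E: v=22, gcd(4,22)=2 -> changes

Answer: B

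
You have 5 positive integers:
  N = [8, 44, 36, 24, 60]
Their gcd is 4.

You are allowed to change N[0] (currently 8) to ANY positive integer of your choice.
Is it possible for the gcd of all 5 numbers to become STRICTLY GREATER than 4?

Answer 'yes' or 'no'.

Answer: no

Derivation:
Current gcd = 4
gcd of all OTHER numbers (without N[0]=8): gcd([44, 36, 24, 60]) = 4
The new gcd after any change is gcd(4, new_value).
This can be at most 4.
Since 4 = old gcd 4, the gcd can only stay the same or decrease.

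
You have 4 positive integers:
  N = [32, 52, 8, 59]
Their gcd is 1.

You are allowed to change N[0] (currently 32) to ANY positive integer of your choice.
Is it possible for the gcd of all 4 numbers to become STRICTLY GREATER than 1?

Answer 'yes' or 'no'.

Answer: no

Derivation:
Current gcd = 1
gcd of all OTHER numbers (without N[0]=32): gcd([52, 8, 59]) = 1
The new gcd after any change is gcd(1, new_value).
This can be at most 1.
Since 1 = old gcd 1, the gcd can only stay the same or decrease.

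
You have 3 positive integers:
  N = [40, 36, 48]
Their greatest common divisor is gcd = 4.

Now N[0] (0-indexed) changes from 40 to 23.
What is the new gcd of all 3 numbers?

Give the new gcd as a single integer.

Numbers: [40, 36, 48], gcd = 4
Change: index 0, 40 -> 23
gcd of the OTHER numbers (without index 0): gcd([36, 48]) = 12
New gcd = gcd(g_others, new_val) = gcd(12, 23) = 1

Answer: 1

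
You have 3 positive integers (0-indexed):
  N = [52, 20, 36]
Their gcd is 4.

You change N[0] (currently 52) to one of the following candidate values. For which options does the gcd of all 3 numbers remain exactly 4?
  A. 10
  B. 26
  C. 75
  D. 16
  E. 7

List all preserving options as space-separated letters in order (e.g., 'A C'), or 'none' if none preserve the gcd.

Answer: D

Derivation:
Old gcd = 4; gcd of others (without N[0]) = 4
New gcd for candidate v: gcd(4, v). Preserves old gcd iff gcd(4, v) = 4.
  Option A: v=10, gcd(4,10)=2 -> changes
  Option B: v=26, gcd(4,26)=2 -> changes
  Option C: v=75, gcd(4,75)=1 -> changes
  Option D: v=16, gcd(4,16)=4 -> preserves
  Option E: v=7, gcd(4,7)=1 -> changes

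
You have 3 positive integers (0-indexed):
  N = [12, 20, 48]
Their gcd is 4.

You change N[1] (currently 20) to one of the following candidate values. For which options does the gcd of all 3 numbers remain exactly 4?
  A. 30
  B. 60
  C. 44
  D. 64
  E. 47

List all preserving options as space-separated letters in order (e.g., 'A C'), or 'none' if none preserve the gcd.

Answer: C D

Derivation:
Old gcd = 4; gcd of others (without N[1]) = 12
New gcd for candidate v: gcd(12, v). Preserves old gcd iff gcd(12, v) = 4.
  Option A: v=30, gcd(12,30)=6 -> changes
  Option B: v=60, gcd(12,60)=12 -> changes
  Option C: v=44, gcd(12,44)=4 -> preserves
  Option D: v=64, gcd(12,64)=4 -> preserves
  Option E: v=47, gcd(12,47)=1 -> changes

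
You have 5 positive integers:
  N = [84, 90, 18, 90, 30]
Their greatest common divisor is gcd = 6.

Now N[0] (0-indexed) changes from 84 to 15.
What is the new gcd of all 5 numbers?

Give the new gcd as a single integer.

Numbers: [84, 90, 18, 90, 30], gcd = 6
Change: index 0, 84 -> 15
gcd of the OTHER numbers (without index 0): gcd([90, 18, 90, 30]) = 6
New gcd = gcd(g_others, new_val) = gcd(6, 15) = 3

Answer: 3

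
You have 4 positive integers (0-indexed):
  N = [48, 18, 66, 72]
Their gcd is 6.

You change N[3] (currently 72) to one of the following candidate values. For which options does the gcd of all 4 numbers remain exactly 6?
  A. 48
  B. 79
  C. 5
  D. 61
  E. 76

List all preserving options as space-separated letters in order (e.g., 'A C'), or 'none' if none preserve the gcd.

Old gcd = 6; gcd of others (without N[3]) = 6
New gcd for candidate v: gcd(6, v). Preserves old gcd iff gcd(6, v) = 6.
  Option A: v=48, gcd(6,48)=6 -> preserves
  Option B: v=79, gcd(6,79)=1 -> changes
  Option C: v=5, gcd(6,5)=1 -> changes
  Option D: v=61, gcd(6,61)=1 -> changes
  Option E: v=76, gcd(6,76)=2 -> changes

Answer: A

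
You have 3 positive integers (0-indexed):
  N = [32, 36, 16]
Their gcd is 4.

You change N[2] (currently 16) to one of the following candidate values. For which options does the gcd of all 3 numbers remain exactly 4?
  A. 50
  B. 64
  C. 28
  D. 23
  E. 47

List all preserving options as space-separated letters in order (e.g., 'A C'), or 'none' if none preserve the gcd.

Answer: B C

Derivation:
Old gcd = 4; gcd of others (without N[2]) = 4
New gcd for candidate v: gcd(4, v). Preserves old gcd iff gcd(4, v) = 4.
  Option A: v=50, gcd(4,50)=2 -> changes
  Option B: v=64, gcd(4,64)=4 -> preserves
  Option C: v=28, gcd(4,28)=4 -> preserves
  Option D: v=23, gcd(4,23)=1 -> changes
  Option E: v=47, gcd(4,47)=1 -> changes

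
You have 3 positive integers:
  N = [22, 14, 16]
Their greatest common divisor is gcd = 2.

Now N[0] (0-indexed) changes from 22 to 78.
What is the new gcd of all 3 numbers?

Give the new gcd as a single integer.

Numbers: [22, 14, 16], gcd = 2
Change: index 0, 22 -> 78
gcd of the OTHER numbers (without index 0): gcd([14, 16]) = 2
New gcd = gcd(g_others, new_val) = gcd(2, 78) = 2

Answer: 2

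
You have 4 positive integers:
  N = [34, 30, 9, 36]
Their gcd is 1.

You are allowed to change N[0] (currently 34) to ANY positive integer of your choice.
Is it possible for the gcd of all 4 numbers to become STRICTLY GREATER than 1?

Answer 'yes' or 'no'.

Current gcd = 1
gcd of all OTHER numbers (without N[0]=34): gcd([30, 9, 36]) = 3
The new gcd after any change is gcd(3, new_value).
This can be at most 3.
Since 3 > old gcd 1, the gcd CAN increase (e.g., set N[0] = 3).

Answer: yes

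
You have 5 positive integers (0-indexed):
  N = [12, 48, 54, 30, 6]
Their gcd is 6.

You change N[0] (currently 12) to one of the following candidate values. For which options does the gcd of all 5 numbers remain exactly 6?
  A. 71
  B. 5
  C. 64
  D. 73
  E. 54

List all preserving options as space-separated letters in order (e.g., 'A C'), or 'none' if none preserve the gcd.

Old gcd = 6; gcd of others (without N[0]) = 6
New gcd for candidate v: gcd(6, v). Preserves old gcd iff gcd(6, v) = 6.
  Option A: v=71, gcd(6,71)=1 -> changes
  Option B: v=5, gcd(6,5)=1 -> changes
  Option C: v=64, gcd(6,64)=2 -> changes
  Option D: v=73, gcd(6,73)=1 -> changes
  Option E: v=54, gcd(6,54)=6 -> preserves

Answer: E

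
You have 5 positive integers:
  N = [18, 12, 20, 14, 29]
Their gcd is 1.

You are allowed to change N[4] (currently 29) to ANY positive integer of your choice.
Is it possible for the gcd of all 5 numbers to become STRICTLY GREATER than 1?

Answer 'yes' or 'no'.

Answer: yes

Derivation:
Current gcd = 1
gcd of all OTHER numbers (without N[4]=29): gcd([18, 12, 20, 14]) = 2
The new gcd after any change is gcd(2, new_value).
This can be at most 2.
Since 2 > old gcd 1, the gcd CAN increase (e.g., set N[4] = 2).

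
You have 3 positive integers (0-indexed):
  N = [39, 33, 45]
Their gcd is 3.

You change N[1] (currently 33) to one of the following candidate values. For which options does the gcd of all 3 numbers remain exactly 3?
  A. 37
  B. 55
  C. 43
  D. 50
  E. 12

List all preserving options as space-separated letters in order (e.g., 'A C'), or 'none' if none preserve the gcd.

Answer: E

Derivation:
Old gcd = 3; gcd of others (without N[1]) = 3
New gcd for candidate v: gcd(3, v). Preserves old gcd iff gcd(3, v) = 3.
  Option A: v=37, gcd(3,37)=1 -> changes
  Option B: v=55, gcd(3,55)=1 -> changes
  Option C: v=43, gcd(3,43)=1 -> changes
  Option D: v=50, gcd(3,50)=1 -> changes
  Option E: v=12, gcd(3,12)=3 -> preserves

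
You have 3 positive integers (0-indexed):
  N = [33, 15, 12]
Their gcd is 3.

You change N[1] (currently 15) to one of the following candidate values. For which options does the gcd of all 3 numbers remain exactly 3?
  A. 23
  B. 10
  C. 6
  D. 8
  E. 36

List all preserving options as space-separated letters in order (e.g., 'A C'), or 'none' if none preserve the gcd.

Old gcd = 3; gcd of others (without N[1]) = 3
New gcd for candidate v: gcd(3, v). Preserves old gcd iff gcd(3, v) = 3.
  Option A: v=23, gcd(3,23)=1 -> changes
  Option B: v=10, gcd(3,10)=1 -> changes
  Option C: v=6, gcd(3,6)=3 -> preserves
  Option D: v=8, gcd(3,8)=1 -> changes
  Option E: v=36, gcd(3,36)=3 -> preserves

Answer: C E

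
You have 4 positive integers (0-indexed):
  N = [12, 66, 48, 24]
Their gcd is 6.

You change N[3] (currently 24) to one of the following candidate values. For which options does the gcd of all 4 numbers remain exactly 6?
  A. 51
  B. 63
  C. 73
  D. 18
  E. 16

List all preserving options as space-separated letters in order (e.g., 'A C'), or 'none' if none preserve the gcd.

Old gcd = 6; gcd of others (without N[3]) = 6
New gcd for candidate v: gcd(6, v). Preserves old gcd iff gcd(6, v) = 6.
  Option A: v=51, gcd(6,51)=3 -> changes
  Option B: v=63, gcd(6,63)=3 -> changes
  Option C: v=73, gcd(6,73)=1 -> changes
  Option D: v=18, gcd(6,18)=6 -> preserves
  Option E: v=16, gcd(6,16)=2 -> changes

Answer: D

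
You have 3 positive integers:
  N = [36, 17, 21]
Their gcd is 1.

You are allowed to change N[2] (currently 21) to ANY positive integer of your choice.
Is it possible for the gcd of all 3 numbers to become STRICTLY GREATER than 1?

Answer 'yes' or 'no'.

Answer: no

Derivation:
Current gcd = 1
gcd of all OTHER numbers (without N[2]=21): gcd([36, 17]) = 1
The new gcd after any change is gcd(1, new_value).
This can be at most 1.
Since 1 = old gcd 1, the gcd can only stay the same or decrease.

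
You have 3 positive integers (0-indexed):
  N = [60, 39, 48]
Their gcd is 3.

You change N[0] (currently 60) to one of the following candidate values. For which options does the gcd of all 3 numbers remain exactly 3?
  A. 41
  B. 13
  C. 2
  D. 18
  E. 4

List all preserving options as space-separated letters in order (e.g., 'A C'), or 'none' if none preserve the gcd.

Old gcd = 3; gcd of others (without N[0]) = 3
New gcd for candidate v: gcd(3, v). Preserves old gcd iff gcd(3, v) = 3.
  Option A: v=41, gcd(3,41)=1 -> changes
  Option B: v=13, gcd(3,13)=1 -> changes
  Option C: v=2, gcd(3,2)=1 -> changes
  Option D: v=18, gcd(3,18)=3 -> preserves
  Option E: v=4, gcd(3,4)=1 -> changes

Answer: D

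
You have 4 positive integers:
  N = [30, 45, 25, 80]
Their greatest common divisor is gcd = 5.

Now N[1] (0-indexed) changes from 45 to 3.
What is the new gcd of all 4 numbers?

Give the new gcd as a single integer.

Numbers: [30, 45, 25, 80], gcd = 5
Change: index 1, 45 -> 3
gcd of the OTHER numbers (without index 1): gcd([30, 25, 80]) = 5
New gcd = gcd(g_others, new_val) = gcd(5, 3) = 1

Answer: 1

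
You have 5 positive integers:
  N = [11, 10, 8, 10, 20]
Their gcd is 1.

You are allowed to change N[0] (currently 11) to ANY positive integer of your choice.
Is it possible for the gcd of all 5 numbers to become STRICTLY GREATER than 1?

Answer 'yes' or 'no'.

Answer: yes

Derivation:
Current gcd = 1
gcd of all OTHER numbers (without N[0]=11): gcd([10, 8, 10, 20]) = 2
The new gcd after any change is gcd(2, new_value).
This can be at most 2.
Since 2 > old gcd 1, the gcd CAN increase (e.g., set N[0] = 2).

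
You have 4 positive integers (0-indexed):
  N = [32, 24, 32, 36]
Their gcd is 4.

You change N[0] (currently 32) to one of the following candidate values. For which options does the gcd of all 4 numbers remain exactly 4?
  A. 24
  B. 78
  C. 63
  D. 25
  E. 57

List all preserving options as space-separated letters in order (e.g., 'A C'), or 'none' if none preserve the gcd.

Old gcd = 4; gcd of others (without N[0]) = 4
New gcd for candidate v: gcd(4, v). Preserves old gcd iff gcd(4, v) = 4.
  Option A: v=24, gcd(4,24)=4 -> preserves
  Option B: v=78, gcd(4,78)=2 -> changes
  Option C: v=63, gcd(4,63)=1 -> changes
  Option D: v=25, gcd(4,25)=1 -> changes
  Option E: v=57, gcd(4,57)=1 -> changes

Answer: A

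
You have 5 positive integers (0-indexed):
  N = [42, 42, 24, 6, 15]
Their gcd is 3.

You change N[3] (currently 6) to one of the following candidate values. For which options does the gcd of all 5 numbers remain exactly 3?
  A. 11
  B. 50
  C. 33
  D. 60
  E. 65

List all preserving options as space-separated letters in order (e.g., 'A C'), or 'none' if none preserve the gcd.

Answer: C D

Derivation:
Old gcd = 3; gcd of others (without N[3]) = 3
New gcd for candidate v: gcd(3, v). Preserves old gcd iff gcd(3, v) = 3.
  Option A: v=11, gcd(3,11)=1 -> changes
  Option B: v=50, gcd(3,50)=1 -> changes
  Option C: v=33, gcd(3,33)=3 -> preserves
  Option D: v=60, gcd(3,60)=3 -> preserves
  Option E: v=65, gcd(3,65)=1 -> changes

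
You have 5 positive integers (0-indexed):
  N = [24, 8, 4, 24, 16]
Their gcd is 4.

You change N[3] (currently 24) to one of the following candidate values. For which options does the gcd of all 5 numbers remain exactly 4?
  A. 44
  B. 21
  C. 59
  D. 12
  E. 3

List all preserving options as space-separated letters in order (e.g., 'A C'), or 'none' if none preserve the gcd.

Old gcd = 4; gcd of others (without N[3]) = 4
New gcd for candidate v: gcd(4, v). Preserves old gcd iff gcd(4, v) = 4.
  Option A: v=44, gcd(4,44)=4 -> preserves
  Option B: v=21, gcd(4,21)=1 -> changes
  Option C: v=59, gcd(4,59)=1 -> changes
  Option D: v=12, gcd(4,12)=4 -> preserves
  Option E: v=3, gcd(4,3)=1 -> changes

Answer: A D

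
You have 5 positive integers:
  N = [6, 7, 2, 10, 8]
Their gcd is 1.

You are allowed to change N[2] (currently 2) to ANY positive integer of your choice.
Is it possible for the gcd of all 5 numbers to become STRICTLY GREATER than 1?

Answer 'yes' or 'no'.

Current gcd = 1
gcd of all OTHER numbers (without N[2]=2): gcd([6, 7, 10, 8]) = 1
The new gcd after any change is gcd(1, new_value).
This can be at most 1.
Since 1 = old gcd 1, the gcd can only stay the same or decrease.

Answer: no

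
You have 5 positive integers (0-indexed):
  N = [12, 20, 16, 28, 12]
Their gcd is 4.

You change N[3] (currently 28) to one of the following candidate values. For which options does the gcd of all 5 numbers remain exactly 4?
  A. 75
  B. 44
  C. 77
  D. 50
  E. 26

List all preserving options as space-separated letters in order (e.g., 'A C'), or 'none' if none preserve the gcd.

Old gcd = 4; gcd of others (without N[3]) = 4
New gcd for candidate v: gcd(4, v). Preserves old gcd iff gcd(4, v) = 4.
  Option A: v=75, gcd(4,75)=1 -> changes
  Option B: v=44, gcd(4,44)=4 -> preserves
  Option C: v=77, gcd(4,77)=1 -> changes
  Option D: v=50, gcd(4,50)=2 -> changes
  Option E: v=26, gcd(4,26)=2 -> changes

Answer: B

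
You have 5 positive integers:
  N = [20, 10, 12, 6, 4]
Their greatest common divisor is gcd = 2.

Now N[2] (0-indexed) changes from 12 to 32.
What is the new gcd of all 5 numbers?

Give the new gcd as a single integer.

Answer: 2

Derivation:
Numbers: [20, 10, 12, 6, 4], gcd = 2
Change: index 2, 12 -> 32
gcd of the OTHER numbers (without index 2): gcd([20, 10, 6, 4]) = 2
New gcd = gcd(g_others, new_val) = gcd(2, 32) = 2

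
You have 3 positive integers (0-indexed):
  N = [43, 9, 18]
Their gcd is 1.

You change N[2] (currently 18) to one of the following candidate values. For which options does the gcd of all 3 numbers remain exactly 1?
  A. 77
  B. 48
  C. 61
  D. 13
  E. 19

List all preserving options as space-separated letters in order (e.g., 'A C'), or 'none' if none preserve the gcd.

Answer: A B C D E

Derivation:
Old gcd = 1; gcd of others (without N[2]) = 1
New gcd for candidate v: gcd(1, v). Preserves old gcd iff gcd(1, v) = 1.
  Option A: v=77, gcd(1,77)=1 -> preserves
  Option B: v=48, gcd(1,48)=1 -> preserves
  Option C: v=61, gcd(1,61)=1 -> preserves
  Option D: v=13, gcd(1,13)=1 -> preserves
  Option E: v=19, gcd(1,19)=1 -> preserves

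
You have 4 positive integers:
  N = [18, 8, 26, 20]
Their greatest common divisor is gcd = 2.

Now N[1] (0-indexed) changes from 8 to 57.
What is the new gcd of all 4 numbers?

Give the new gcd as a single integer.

Numbers: [18, 8, 26, 20], gcd = 2
Change: index 1, 8 -> 57
gcd of the OTHER numbers (without index 1): gcd([18, 26, 20]) = 2
New gcd = gcd(g_others, new_val) = gcd(2, 57) = 1

Answer: 1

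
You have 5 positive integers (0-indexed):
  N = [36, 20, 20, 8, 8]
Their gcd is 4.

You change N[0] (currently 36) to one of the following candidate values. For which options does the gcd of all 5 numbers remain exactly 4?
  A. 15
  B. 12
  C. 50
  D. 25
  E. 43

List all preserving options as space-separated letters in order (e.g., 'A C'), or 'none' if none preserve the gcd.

Old gcd = 4; gcd of others (without N[0]) = 4
New gcd for candidate v: gcd(4, v). Preserves old gcd iff gcd(4, v) = 4.
  Option A: v=15, gcd(4,15)=1 -> changes
  Option B: v=12, gcd(4,12)=4 -> preserves
  Option C: v=50, gcd(4,50)=2 -> changes
  Option D: v=25, gcd(4,25)=1 -> changes
  Option E: v=43, gcd(4,43)=1 -> changes

Answer: B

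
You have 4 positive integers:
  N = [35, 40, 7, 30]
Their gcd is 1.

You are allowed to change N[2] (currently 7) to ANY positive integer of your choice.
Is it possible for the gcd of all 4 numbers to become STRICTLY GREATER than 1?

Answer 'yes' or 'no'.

Answer: yes

Derivation:
Current gcd = 1
gcd of all OTHER numbers (without N[2]=7): gcd([35, 40, 30]) = 5
The new gcd after any change is gcd(5, new_value).
This can be at most 5.
Since 5 > old gcd 1, the gcd CAN increase (e.g., set N[2] = 5).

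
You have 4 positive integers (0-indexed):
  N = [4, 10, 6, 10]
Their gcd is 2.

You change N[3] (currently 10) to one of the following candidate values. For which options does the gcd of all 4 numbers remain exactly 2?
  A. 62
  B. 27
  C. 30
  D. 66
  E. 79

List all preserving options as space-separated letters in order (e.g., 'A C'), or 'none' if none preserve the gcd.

Answer: A C D

Derivation:
Old gcd = 2; gcd of others (without N[3]) = 2
New gcd for candidate v: gcd(2, v). Preserves old gcd iff gcd(2, v) = 2.
  Option A: v=62, gcd(2,62)=2 -> preserves
  Option B: v=27, gcd(2,27)=1 -> changes
  Option C: v=30, gcd(2,30)=2 -> preserves
  Option D: v=66, gcd(2,66)=2 -> preserves
  Option E: v=79, gcd(2,79)=1 -> changes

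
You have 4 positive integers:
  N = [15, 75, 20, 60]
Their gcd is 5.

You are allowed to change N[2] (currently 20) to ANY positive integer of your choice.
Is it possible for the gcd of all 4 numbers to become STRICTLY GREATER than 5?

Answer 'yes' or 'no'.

Current gcd = 5
gcd of all OTHER numbers (without N[2]=20): gcd([15, 75, 60]) = 15
The new gcd after any change is gcd(15, new_value).
This can be at most 15.
Since 15 > old gcd 5, the gcd CAN increase (e.g., set N[2] = 15).

Answer: yes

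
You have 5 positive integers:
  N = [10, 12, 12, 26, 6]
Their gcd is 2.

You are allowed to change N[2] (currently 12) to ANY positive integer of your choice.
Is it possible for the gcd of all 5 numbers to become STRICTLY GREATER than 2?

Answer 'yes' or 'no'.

Current gcd = 2
gcd of all OTHER numbers (without N[2]=12): gcd([10, 12, 26, 6]) = 2
The new gcd after any change is gcd(2, new_value).
This can be at most 2.
Since 2 = old gcd 2, the gcd can only stay the same or decrease.

Answer: no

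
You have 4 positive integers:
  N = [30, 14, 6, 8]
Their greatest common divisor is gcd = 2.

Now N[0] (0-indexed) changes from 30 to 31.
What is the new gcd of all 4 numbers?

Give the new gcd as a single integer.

Numbers: [30, 14, 6, 8], gcd = 2
Change: index 0, 30 -> 31
gcd of the OTHER numbers (without index 0): gcd([14, 6, 8]) = 2
New gcd = gcd(g_others, new_val) = gcd(2, 31) = 1

Answer: 1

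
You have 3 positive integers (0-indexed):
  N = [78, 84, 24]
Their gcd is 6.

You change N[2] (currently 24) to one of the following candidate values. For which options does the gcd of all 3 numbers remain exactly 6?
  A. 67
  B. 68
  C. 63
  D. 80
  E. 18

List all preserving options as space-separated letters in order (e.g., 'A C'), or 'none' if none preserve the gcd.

Old gcd = 6; gcd of others (without N[2]) = 6
New gcd for candidate v: gcd(6, v). Preserves old gcd iff gcd(6, v) = 6.
  Option A: v=67, gcd(6,67)=1 -> changes
  Option B: v=68, gcd(6,68)=2 -> changes
  Option C: v=63, gcd(6,63)=3 -> changes
  Option D: v=80, gcd(6,80)=2 -> changes
  Option E: v=18, gcd(6,18)=6 -> preserves

Answer: E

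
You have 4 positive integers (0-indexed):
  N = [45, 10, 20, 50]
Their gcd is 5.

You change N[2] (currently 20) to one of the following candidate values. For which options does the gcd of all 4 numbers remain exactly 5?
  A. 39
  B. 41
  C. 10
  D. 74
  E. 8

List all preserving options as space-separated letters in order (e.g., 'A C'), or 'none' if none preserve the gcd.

Answer: C

Derivation:
Old gcd = 5; gcd of others (without N[2]) = 5
New gcd for candidate v: gcd(5, v). Preserves old gcd iff gcd(5, v) = 5.
  Option A: v=39, gcd(5,39)=1 -> changes
  Option B: v=41, gcd(5,41)=1 -> changes
  Option C: v=10, gcd(5,10)=5 -> preserves
  Option D: v=74, gcd(5,74)=1 -> changes
  Option E: v=8, gcd(5,8)=1 -> changes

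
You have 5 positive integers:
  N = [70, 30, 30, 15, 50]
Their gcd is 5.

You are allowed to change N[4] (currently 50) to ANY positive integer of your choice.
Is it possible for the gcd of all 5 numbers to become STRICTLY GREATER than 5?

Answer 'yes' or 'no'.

Answer: no

Derivation:
Current gcd = 5
gcd of all OTHER numbers (without N[4]=50): gcd([70, 30, 30, 15]) = 5
The new gcd after any change is gcd(5, new_value).
This can be at most 5.
Since 5 = old gcd 5, the gcd can only stay the same or decrease.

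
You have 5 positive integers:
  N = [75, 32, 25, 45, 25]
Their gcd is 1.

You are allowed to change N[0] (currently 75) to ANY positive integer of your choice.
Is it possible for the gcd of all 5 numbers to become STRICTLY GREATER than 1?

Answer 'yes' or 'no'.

Answer: no

Derivation:
Current gcd = 1
gcd of all OTHER numbers (without N[0]=75): gcd([32, 25, 45, 25]) = 1
The new gcd after any change is gcd(1, new_value).
This can be at most 1.
Since 1 = old gcd 1, the gcd can only stay the same or decrease.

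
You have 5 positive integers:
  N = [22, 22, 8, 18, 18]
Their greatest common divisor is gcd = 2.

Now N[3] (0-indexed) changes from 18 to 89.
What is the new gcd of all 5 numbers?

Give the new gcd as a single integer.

Answer: 1

Derivation:
Numbers: [22, 22, 8, 18, 18], gcd = 2
Change: index 3, 18 -> 89
gcd of the OTHER numbers (without index 3): gcd([22, 22, 8, 18]) = 2
New gcd = gcd(g_others, new_val) = gcd(2, 89) = 1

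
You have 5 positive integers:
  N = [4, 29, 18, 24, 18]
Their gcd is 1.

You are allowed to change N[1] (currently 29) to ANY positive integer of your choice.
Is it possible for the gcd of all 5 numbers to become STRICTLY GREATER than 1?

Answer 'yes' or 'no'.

Answer: yes

Derivation:
Current gcd = 1
gcd of all OTHER numbers (without N[1]=29): gcd([4, 18, 24, 18]) = 2
The new gcd after any change is gcd(2, new_value).
This can be at most 2.
Since 2 > old gcd 1, the gcd CAN increase (e.g., set N[1] = 2).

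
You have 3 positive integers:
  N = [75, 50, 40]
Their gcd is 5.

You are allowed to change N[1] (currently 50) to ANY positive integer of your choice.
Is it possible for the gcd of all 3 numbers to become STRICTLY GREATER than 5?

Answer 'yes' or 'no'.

Current gcd = 5
gcd of all OTHER numbers (without N[1]=50): gcd([75, 40]) = 5
The new gcd after any change is gcd(5, new_value).
This can be at most 5.
Since 5 = old gcd 5, the gcd can only stay the same or decrease.

Answer: no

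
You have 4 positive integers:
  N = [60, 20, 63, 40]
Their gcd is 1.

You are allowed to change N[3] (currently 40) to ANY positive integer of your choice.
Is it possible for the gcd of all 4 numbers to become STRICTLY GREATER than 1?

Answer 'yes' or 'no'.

Answer: no

Derivation:
Current gcd = 1
gcd of all OTHER numbers (without N[3]=40): gcd([60, 20, 63]) = 1
The new gcd after any change is gcd(1, new_value).
This can be at most 1.
Since 1 = old gcd 1, the gcd can only stay the same or decrease.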